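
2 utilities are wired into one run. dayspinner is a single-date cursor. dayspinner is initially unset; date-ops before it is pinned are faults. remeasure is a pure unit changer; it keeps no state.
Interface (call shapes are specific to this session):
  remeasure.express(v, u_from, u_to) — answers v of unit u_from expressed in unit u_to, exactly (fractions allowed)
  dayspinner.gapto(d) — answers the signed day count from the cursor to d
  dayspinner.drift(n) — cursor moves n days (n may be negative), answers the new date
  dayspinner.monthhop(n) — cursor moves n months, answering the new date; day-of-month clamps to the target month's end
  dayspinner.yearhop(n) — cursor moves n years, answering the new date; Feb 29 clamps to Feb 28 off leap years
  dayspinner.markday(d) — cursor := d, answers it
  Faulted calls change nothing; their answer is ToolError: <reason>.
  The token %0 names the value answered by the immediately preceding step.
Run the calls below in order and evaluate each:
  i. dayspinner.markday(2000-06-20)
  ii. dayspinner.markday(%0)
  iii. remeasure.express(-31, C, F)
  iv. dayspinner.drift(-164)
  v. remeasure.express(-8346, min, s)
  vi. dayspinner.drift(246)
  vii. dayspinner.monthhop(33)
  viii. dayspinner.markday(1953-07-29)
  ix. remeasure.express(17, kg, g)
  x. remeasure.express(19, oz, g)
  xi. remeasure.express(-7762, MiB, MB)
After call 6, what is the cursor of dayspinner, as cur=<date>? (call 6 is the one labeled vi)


CALL markday[d='2000-06-20']
RET  2000-06-20
CALL markday[d='%0']
RET  2000-06-20
CALL express[v='-31'; u_from='C'; u_to='F']
RET  -119/5
CALL drift[n='-164']
RET  2000-01-08
CALL express[v='-8346'; u_from='min'; u_to='s']
RET  -500760
CALL drift[n='246']
RET  2000-09-10
CALL monthhop[n='33']
RET  2003-06-10
CALL markday[d='1953-07-29']
RET  1953-07-29
CALL express[v='17'; u_from='kg'; u_to='g']
RET  17000
CALL express[v='19'; u_from='oz'; u_to='g']
RET  861825503/1600000
CALL express[v='-7762'; u_from='MiB'; u_to='MB']
RET  -127172608/15625

Answer: cur=2000-09-10


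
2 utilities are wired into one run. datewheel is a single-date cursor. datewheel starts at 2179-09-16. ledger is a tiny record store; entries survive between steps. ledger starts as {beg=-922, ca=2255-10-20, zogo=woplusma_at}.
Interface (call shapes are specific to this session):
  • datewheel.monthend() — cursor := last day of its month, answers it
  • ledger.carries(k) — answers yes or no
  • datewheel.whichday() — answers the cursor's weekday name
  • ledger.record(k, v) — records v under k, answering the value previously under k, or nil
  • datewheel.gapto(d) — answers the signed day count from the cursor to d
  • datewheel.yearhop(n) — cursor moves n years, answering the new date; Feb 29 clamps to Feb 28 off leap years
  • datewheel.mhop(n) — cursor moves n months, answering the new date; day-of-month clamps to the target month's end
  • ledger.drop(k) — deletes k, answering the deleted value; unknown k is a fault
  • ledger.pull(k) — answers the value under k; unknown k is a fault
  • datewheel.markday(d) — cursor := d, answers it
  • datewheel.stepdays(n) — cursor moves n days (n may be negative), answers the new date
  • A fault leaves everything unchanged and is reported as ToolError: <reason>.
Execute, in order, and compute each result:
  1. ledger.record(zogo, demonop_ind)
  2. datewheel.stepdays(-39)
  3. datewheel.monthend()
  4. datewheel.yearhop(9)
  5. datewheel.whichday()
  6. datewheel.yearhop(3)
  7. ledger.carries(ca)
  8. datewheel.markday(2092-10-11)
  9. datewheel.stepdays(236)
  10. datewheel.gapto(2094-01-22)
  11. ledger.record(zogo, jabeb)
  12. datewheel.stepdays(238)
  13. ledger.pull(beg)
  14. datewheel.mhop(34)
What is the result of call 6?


> record k='zogo' v='demonop_ind'
:: woplusma_at
> stepdays n='-39'
:: 2179-08-08
> monthend
:: 2179-08-31
> yearhop n='9'
:: 2188-08-31
> whichday
:: Sunday
> yearhop n='3'
:: 2191-08-31
> carries k='ca'
:: yes
> markday d='2092-10-11'
:: 2092-10-11
> stepdays n='236'
:: 2093-06-04
> gapto d='2094-01-22'
:: 232
> record k='zogo' v='jabeb'
:: demonop_ind
> stepdays n='238'
:: 2094-01-28
> pull k='beg'
:: -922
> mhop n='34'
:: 2096-11-28

Answer: 2191-08-31


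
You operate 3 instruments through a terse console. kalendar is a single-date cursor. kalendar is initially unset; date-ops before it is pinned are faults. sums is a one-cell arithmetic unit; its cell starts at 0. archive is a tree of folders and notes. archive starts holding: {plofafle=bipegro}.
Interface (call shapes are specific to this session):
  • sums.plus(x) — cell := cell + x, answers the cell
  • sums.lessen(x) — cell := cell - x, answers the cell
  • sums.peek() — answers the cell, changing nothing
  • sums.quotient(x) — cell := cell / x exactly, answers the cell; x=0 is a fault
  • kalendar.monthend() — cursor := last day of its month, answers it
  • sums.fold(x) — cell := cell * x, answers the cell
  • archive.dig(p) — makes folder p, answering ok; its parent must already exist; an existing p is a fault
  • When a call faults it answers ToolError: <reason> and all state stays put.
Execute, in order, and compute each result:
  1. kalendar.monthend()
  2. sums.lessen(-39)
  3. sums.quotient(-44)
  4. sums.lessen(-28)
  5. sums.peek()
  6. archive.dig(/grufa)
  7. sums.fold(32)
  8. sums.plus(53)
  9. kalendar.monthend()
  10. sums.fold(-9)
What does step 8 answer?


Answer: 10127/11

Derivation:
·→ kalendar.monthend()
·← ToolError: no date set
·→ sums.lessen(x→-39)
·← 39
·→ sums.quotient(x→-44)
·← -39/44
·→ sums.lessen(x→-28)
·← 1193/44
·→ sums.peek()
·← 1193/44
·→ archive.dig(p→/grufa)
·← ok
·→ sums.fold(x→32)
·← 9544/11
·→ sums.plus(x→53)
·← 10127/11
·→ kalendar.monthend()
·← ToolError: no date set
·→ sums.fold(x→-9)
·← -91143/11


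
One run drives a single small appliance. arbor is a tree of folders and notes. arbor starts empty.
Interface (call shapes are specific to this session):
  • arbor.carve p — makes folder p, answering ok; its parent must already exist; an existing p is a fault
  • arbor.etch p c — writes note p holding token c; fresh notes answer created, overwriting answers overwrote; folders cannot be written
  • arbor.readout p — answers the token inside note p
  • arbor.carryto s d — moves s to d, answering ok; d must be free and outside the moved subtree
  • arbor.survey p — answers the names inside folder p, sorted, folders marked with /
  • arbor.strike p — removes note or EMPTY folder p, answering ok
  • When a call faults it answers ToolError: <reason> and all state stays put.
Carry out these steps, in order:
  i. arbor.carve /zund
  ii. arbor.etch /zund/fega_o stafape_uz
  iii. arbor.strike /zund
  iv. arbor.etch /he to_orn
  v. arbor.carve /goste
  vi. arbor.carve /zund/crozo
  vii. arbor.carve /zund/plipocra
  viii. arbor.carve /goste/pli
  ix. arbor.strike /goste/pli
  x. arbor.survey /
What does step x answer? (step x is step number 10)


Do: arbor.carve[p→/zund]
See: ok
Do: arbor.etch[p→/zund/fega_o; c→stafape_uz]
See: created
Do: arbor.strike[p→/zund]
See: ToolError: not empty
Do: arbor.etch[p→/he; c→to_orn]
See: created
Do: arbor.carve[p→/goste]
See: ok
Do: arbor.carve[p→/zund/crozo]
See: ok
Do: arbor.carve[p→/zund/plipocra]
See: ok
Do: arbor.carve[p→/goste/pli]
See: ok
Do: arbor.strike[p→/goste/pli]
See: ok
Do: arbor.survey[p→/]
See: [goste/, he, zund/]

Answer: [goste/, he, zund/]


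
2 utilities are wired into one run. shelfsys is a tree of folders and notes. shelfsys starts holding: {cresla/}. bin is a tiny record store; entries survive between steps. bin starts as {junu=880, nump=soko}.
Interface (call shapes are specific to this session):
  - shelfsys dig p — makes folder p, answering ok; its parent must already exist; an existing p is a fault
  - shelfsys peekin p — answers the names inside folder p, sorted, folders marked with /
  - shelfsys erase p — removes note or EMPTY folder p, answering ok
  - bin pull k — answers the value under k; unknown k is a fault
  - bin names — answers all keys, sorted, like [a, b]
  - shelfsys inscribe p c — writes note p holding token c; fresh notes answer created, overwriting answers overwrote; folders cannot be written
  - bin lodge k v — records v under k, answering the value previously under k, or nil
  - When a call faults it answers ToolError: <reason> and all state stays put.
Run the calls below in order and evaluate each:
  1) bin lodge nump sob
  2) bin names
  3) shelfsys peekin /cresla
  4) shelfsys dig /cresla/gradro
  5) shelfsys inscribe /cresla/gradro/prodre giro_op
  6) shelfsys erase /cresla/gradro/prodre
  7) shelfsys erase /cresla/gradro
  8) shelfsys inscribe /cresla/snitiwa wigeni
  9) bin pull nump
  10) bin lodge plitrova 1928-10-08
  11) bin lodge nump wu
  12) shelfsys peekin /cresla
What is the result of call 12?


Answer: [snitiwa]

Derivation:
// 1. bin lodge(k='nump', v='sob') ~> soko
// 2. bin names() ~> [junu, nump]
// 3. shelfsys peekin(p='/cresla') ~> []
// 4. shelfsys dig(p='/cresla/gradro') ~> ok
// 5. shelfsys inscribe(p='/cresla/gradro/prodre', c='giro_op') ~> created
// 6. shelfsys erase(p='/cresla/gradro/prodre') ~> ok
// 7. shelfsys erase(p='/cresla/gradro') ~> ok
// 8. shelfsys inscribe(p='/cresla/snitiwa', c='wigeni') ~> created
// 9. bin pull(k='nump') ~> sob
// 10. bin lodge(k='plitrova', v='1928-10-08') ~> nil
// 11. bin lodge(k='nump', v='wu') ~> sob
// 12. shelfsys peekin(p='/cresla') ~> [snitiwa]


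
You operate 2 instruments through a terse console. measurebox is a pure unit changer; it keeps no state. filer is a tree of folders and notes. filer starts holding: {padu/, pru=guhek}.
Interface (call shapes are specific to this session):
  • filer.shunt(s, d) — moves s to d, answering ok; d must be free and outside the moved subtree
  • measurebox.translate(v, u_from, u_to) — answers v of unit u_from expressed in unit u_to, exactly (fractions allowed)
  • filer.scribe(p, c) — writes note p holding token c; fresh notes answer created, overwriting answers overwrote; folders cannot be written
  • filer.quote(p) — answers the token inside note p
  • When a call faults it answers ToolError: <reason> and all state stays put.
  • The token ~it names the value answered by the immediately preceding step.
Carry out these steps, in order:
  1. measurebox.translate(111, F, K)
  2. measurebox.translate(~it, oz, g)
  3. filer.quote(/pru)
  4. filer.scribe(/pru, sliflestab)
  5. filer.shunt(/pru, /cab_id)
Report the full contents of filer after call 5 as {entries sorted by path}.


Invoking translate passing v='111', u_from='F', u_to='K', and observe 57067/180.
Now I run translate passing v='~it', u_from='oz', u_to='g': 2588515577879/288000000.
Invoking quote passing p='/pru', → guhek.
Then scribe passing p='/pru', c='sliflestab', and see overwrote.
Then shunt passing s='/pru', d='/cab_id', giving ok.

Answer: {cab_id=sliflestab, padu/}


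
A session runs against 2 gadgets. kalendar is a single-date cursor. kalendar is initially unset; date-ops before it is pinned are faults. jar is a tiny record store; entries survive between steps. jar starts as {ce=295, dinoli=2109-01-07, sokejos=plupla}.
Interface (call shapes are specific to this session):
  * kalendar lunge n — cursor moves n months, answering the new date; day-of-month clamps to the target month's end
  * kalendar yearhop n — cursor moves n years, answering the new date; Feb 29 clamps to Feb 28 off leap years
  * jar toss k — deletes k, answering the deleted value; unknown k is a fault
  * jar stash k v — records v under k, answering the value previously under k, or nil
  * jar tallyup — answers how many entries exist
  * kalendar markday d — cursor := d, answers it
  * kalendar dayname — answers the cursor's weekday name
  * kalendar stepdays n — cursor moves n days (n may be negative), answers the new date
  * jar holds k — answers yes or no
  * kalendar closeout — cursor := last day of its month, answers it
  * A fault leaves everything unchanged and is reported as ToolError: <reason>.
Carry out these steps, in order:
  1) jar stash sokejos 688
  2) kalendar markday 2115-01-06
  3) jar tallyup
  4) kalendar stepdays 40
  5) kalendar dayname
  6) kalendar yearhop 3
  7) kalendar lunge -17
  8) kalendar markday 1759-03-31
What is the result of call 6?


Step: jar stash[k: sokejos; v: 688]
Result: plupla
Step: kalendar markday[d: 2115-01-06]
Result: 2115-01-06
Step: jar tallyup[]
Result: 3
Step: kalendar stepdays[n: 40]
Result: 2115-02-15
Step: kalendar dayname[]
Result: Friday
Step: kalendar yearhop[n: 3]
Result: 2118-02-15
Step: kalendar lunge[n: -17]
Result: 2116-09-15
Step: kalendar markday[d: 1759-03-31]
Result: 1759-03-31

Answer: 2118-02-15


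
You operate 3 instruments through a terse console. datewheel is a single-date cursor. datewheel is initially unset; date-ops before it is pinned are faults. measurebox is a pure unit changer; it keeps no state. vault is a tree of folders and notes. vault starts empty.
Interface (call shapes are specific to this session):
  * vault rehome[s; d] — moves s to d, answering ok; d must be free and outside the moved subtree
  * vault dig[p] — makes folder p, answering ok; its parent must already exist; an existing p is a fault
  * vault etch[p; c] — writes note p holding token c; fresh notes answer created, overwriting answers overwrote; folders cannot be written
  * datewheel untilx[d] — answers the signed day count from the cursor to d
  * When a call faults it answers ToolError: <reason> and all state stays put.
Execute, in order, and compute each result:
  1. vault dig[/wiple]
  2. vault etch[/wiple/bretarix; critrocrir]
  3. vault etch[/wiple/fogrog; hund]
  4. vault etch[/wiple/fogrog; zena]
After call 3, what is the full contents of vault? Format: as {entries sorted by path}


Answer: {wiple/, wiple/bretarix=critrocrir, wiple/fogrog=hund}

Derivation:
CALL vault dig[p=/wiple]
RET  ok
CALL vault etch[p=/wiple/bretarix; c=critrocrir]
RET  created
CALL vault etch[p=/wiple/fogrog; c=hund]
RET  created
CALL vault etch[p=/wiple/fogrog; c=zena]
RET  overwrote


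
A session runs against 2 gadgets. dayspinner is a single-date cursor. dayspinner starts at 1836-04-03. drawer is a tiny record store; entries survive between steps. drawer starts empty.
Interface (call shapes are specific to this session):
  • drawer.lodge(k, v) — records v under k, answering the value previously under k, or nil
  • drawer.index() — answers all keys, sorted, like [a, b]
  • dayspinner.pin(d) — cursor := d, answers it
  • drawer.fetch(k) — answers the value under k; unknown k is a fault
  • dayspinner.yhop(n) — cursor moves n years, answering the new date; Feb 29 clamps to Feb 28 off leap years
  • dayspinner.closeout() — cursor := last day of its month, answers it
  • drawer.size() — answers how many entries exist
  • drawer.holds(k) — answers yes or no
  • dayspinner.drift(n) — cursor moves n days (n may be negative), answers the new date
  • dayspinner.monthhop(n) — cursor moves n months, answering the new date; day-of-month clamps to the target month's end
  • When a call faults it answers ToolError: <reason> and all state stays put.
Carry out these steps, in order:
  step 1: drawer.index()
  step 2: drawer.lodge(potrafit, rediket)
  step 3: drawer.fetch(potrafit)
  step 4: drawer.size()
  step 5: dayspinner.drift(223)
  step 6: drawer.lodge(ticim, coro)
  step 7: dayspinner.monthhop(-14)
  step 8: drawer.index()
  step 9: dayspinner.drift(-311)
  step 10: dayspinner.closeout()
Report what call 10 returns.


Answer: 1834-11-30

Derivation:
Then drawer.index(): [].
Using drawer.lodge on k=potrafit, v=rediket, — result: nil.
Calling drawer.fetch on k=potrafit, and observe rediket.
I run drawer.size, and observe 1.
Invoking dayspinner.drift on n=223, and observe 1836-11-12.
Using drawer.lodge on k=ticim, v=coro, which returns nil.
Calling dayspinner.monthhop on n=-14, giving 1835-09-12.
I call drawer.index(), giving [potrafit, ticim].
Using dayspinner.drift on n=-311, yielding 1834-11-05.
Invoking dayspinner.closeout(), which returns 1834-11-30.


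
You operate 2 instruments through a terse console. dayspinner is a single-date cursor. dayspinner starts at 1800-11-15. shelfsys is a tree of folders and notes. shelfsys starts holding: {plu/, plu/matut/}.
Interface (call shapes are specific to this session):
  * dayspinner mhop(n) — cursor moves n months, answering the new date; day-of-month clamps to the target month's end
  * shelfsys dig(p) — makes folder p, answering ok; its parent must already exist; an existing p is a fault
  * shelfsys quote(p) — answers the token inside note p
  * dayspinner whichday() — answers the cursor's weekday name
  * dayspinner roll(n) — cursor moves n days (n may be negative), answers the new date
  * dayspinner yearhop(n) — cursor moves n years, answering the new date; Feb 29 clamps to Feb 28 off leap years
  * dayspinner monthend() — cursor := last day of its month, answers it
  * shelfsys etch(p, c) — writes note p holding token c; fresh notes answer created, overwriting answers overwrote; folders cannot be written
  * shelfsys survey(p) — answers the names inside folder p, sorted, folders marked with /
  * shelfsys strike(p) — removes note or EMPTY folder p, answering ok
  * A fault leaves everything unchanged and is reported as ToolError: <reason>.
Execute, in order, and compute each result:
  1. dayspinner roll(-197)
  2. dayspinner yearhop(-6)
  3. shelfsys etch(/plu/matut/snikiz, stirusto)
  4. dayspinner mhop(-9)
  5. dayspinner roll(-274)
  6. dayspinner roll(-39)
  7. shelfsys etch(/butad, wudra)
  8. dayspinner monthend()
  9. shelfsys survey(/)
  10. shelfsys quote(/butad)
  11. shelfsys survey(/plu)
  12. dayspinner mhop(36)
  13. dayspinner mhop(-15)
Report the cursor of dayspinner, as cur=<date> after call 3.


→ dayspinner roll(n='-197')
← 1800-05-02
→ dayspinner yearhop(n='-6')
← 1794-05-02
→ shelfsys etch(p='/plu/matut/snikiz', c='stirusto')
← created
→ dayspinner mhop(n='-9')
← 1793-08-02
→ dayspinner roll(n='-274')
← 1792-11-01
→ dayspinner roll(n='-39')
← 1792-09-23
→ shelfsys etch(p='/butad', c='wudra')
← created
→ dayspinner monthend()
← 1792-09-30
→ shelfsys survey(p='/')
← [butad, plu/]
→ shelfsys quote(p='/butad')
← wudra
→ shelfsys survey(p='/plu')
← [matut/]
→ dayspinner mhop(n='36')
← 1795-09-30
→ dayspinner mhop(n='-15')
← 1794-06-30

Answer: cur=1794-05-02


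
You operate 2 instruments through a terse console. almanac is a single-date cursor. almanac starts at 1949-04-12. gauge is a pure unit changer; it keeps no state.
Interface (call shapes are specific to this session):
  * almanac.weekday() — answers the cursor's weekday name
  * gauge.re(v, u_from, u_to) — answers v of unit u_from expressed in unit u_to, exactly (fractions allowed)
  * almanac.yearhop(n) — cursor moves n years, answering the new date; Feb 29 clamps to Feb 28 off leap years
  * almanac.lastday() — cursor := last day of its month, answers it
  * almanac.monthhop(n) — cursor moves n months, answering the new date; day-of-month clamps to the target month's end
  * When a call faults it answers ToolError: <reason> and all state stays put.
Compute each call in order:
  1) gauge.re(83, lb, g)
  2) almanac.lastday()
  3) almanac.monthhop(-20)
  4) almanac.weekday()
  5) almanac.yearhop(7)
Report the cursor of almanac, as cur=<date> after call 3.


==> re(83, lb, g)
<== 3764816671/100000
==> lastday()
<== 1949-04-30
==> monthhop(-20)
<== 1947-08-30
==> weekday()
<== Saturday
==> yearhop(7)
<== 1954-08-30

Answer: cur=1947-08-30


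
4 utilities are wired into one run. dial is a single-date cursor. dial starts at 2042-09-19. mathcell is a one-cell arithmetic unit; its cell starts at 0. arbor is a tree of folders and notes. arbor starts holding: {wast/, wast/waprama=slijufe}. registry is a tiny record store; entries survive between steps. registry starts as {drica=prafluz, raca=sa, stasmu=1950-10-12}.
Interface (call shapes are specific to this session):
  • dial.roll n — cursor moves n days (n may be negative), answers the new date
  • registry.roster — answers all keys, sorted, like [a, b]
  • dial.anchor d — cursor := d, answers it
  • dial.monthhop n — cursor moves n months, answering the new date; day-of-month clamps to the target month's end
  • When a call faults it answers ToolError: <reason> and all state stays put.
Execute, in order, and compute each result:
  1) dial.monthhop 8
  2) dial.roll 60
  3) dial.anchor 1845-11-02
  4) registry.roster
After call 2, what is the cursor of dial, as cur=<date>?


Act: dial.monthhop[n: 8]
Obs: 2043-05-19
Act: dial.roll[n: 60]
Obs: 2043-07-18
Act: dial.anchor[d: 1845-11-02]
Obs: 1845-11-02
Act: registry.roster[]
Obs: [drica, raca, stasmu]

Answer: cur=2043-07-18


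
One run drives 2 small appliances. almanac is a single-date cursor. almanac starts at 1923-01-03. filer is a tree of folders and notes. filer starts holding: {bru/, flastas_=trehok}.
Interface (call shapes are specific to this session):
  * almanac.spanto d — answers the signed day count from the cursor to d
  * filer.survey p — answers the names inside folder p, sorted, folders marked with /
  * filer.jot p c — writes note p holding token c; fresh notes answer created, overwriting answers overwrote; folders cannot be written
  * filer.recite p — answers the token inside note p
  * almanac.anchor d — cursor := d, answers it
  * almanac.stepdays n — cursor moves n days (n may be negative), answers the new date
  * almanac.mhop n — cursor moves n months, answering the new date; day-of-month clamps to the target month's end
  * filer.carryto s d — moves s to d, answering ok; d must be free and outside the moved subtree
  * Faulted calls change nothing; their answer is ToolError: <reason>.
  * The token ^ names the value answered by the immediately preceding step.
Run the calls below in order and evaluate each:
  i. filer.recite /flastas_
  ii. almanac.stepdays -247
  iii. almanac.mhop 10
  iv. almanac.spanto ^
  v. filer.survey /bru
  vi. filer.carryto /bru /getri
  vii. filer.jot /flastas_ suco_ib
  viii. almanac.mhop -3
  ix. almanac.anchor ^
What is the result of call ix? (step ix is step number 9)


Answer: 1922-12-01

Derivation:
I call recite on p=/flastas_, → trehok.
I invoke stepdays on n=-247, — result: 1922-05-01.
I try mhop on n=10, → 1923-03-01.
I call spanto on d=^, and see 0.
I use survey on p=/bru, and get [].
I use carryto on s=/bru, d=/getri, — result: ok.
Next I call jot on p=/flastas_, c=suco_ib, giving overwrote.
I call mhop on n=-3, and get 1922-12-01.
I run anchor on d=^: 1922-12-01.


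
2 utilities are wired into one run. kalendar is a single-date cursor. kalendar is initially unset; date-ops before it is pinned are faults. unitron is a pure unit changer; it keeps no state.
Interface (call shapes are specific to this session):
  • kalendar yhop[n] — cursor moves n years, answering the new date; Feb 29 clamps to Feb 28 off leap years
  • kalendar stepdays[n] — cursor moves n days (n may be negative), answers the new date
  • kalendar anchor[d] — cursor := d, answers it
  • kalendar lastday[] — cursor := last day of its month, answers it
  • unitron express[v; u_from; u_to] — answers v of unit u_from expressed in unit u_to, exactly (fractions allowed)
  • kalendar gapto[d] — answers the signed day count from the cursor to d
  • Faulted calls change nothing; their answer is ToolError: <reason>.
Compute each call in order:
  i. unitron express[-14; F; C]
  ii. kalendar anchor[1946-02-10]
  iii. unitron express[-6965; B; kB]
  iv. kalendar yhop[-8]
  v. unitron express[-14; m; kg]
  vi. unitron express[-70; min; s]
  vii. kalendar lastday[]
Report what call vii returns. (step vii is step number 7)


Invoking unitron express passing v→-14, u_from→F, u_to→C, and get -230/9.
I try kalendar anchor passing d→1946-02-10, and get 1946-02-10.
Now I run unitron express passing v→-6965, u_from→B, u_to→kB, — result: -1393/200.
Calling kalendar yhop passing n→-8, → 1938-02-10.
Invoking unitron express passing v→-14, u_from→m, u_to→kg, and observe ToolError: incompatible units.
I run unitron express passing v→-70, u_from→min, u_to→s, and get -4200.
I call kalendar lastday(), and see 1938-02-28.

Answer: 1938-02-28


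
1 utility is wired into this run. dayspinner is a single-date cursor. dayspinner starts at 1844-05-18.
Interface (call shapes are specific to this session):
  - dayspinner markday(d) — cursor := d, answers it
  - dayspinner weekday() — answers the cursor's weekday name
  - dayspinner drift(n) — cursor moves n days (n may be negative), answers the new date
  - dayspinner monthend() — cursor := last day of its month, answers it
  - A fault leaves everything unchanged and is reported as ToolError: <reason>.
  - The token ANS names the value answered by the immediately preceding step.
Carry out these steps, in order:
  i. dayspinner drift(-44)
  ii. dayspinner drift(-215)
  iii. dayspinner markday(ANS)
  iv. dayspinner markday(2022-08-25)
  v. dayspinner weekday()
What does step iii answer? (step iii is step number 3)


;; 1. dayspinner drift(n→-44) -> 1844-04-04
;; 2. dayspinner drift(n→-215) -> 1843-09-02
;; 3. dayspinner markday(d→ANS) -> 1843-09-02
;; 4. dayspinner markday(d→2022-08-25) -> 2022-08-25
;; 5. dayspinner weekday() -> Thursday

Answer: 1843-09-02


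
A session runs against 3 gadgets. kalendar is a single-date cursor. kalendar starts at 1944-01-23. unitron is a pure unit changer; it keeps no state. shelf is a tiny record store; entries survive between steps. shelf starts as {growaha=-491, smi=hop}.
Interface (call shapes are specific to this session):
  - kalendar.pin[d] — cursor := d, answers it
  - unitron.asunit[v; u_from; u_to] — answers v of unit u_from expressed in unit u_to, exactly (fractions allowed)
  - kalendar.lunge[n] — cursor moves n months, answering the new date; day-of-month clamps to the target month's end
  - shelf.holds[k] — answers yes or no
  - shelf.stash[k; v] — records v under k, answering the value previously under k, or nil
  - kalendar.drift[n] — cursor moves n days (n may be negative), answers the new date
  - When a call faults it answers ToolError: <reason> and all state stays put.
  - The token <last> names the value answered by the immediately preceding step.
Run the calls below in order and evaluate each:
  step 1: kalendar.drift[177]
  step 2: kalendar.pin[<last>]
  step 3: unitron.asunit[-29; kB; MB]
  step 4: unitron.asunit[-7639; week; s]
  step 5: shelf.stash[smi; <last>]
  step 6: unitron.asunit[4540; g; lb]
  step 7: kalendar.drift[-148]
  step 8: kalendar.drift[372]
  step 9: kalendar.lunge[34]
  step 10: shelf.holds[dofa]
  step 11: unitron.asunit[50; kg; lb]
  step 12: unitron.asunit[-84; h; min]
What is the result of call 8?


Answer: 1945-02-27

Derivation:
I call kalendar.drift with n=177, yielding 1944-07-18.
I run kalendar.pin with d=<last>, giving 1944-07-18.
I call unitron.asunit with v=-29, u_from=kB, u_to=MB, which returns -29/1000.
I invoke unitron.asunit with v=-7639, u_from=week, u_to=s, yielding -4620067200.
Next I call shelf.stash with k=smi, v=<last>, which returns hop.
I run unitron.asunit with v=4540, u_from=g, u_to=lb, and observe 454000000/45359237.
I call kalendar.drift with n=-148, and observe 1944-02-21.
Calling kalendar.drift with n=372, and get 1945-02-27.
I call kalendar.lunge with n=34, → 1947-12-27.
Then shelf.holds with k=dofa: no.
I invoke unitron.asunit with v=50, u_from=kg, u_to=lb, and get 5000000000/45359237.
I try unitron.asunit with v=-84, u_from=h, u_to=min, which returns -5040.


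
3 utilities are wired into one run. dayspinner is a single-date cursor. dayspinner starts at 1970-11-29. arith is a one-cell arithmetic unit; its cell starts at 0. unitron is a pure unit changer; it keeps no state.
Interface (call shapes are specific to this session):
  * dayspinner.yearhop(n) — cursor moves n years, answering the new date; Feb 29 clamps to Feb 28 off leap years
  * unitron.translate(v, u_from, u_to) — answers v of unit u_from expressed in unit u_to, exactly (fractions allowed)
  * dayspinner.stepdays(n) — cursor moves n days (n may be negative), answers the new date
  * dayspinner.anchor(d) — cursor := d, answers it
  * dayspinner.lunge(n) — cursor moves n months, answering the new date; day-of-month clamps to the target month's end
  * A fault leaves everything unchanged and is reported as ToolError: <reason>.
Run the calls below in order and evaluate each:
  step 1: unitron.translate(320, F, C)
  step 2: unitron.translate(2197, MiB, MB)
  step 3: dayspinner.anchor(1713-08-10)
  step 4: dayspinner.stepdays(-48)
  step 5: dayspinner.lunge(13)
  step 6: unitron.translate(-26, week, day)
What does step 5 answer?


Do: unitron.translate[320; F; C]
See: 160
Do: unitron.translate[2197; MiB; MB]
See: 35995648/15625
Do: dayspinner.anchor[1713-08-10]
See: 1713-08-10
Do: dayspinner.stepdays[-48]
See: 1713-06-23
Do: dayspinner.lunge[13]
See: 1714-07-23
Do: unitron.translate[-26; week; day]
See: -182

Answer: 1714-07-23


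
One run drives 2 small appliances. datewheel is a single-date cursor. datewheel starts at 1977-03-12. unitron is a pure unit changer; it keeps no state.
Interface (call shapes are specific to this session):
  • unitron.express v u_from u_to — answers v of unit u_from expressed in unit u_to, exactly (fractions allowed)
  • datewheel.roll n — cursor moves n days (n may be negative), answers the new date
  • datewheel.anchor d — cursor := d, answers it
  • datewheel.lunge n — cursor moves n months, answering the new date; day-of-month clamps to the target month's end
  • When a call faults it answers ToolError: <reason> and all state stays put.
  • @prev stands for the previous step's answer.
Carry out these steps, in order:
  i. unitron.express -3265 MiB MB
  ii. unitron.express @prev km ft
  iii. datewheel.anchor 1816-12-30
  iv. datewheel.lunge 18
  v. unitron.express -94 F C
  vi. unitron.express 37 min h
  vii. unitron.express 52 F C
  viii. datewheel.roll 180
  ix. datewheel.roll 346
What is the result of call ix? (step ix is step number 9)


Answer: 1819-12-08

Derivation:
-- express(-3265, MiB, MB) ~> -10698752/3125
-- express(@prev, km, ft) ~> -4279500800/381
-- anchor(1816-12-30) ~> 1816-12-30
-- lunge(18) ~> 1818-06-30
-- express(-94, F, C) ~> -70
-- express(37, min, h) ~> 37/60
-- express(52, F, C) ~> 100/9
-- roll(180) ~> 1818-12-27
-- roll(346) ~> 1819-12-08


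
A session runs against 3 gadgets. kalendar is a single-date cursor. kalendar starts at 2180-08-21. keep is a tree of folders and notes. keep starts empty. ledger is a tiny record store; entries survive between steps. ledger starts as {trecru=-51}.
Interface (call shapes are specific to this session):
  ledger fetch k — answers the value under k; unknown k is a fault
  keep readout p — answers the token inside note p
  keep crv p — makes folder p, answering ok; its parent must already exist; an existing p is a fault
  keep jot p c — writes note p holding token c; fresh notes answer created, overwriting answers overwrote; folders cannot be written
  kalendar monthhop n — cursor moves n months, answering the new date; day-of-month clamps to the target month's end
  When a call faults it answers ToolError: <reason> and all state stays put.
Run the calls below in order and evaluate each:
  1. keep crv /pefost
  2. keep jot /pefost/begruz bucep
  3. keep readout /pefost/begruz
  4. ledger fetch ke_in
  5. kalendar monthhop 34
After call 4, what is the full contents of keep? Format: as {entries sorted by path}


Answer: {pefost/, pefost/begruz=bucep}

Derivation:
I call keep crv(p=/pefost), — result: ok.
Invoking keep jot(p=/pefost/begruz, c=bucep), and observe created.
Next I call keep readout(p=/pefost/begruz), — result: bucep.
Using ledger fetch(k=ke_in), which returns ToolError: no such key ke_in.
I use kalendar monthhop(n=34), — result: 2183-06-21.


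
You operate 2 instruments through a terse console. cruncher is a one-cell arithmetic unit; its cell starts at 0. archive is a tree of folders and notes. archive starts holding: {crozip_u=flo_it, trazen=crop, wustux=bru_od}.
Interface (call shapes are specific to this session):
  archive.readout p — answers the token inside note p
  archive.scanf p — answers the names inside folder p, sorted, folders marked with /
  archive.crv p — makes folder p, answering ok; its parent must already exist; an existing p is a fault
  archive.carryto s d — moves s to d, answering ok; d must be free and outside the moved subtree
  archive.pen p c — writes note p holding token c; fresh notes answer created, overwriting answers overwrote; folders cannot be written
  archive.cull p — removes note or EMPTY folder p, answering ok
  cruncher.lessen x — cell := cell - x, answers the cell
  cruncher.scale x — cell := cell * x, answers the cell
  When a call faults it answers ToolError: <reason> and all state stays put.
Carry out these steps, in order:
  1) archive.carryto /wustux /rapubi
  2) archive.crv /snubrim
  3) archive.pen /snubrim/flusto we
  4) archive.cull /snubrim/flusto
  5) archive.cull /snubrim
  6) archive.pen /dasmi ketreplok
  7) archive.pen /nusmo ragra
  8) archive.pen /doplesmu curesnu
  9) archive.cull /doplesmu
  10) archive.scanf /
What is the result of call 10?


CALL archive.carryto[s=/wustux; d=/rapubi]
RET  ok
CALL archive.crv[p=/snubrim]
RET  ok
CALL archive.pen[p=/snubrim/flusto; c=we]
RET  created
CALL archive.cull[p=/snubrim/flusto]
RET  ok
CALL archive.cull[p=/snubrim]
RET  ok
CALL archive.pen[p=/dasmi; c=ketreplok]
RET  created
CALL archive.pen[p=/nusmo; c=ragra]
RET  created
CALL archive.pen[p=/doplesmu; c=curesnu]
RET  created
CALL archive.cull[p=/doplesmu]
RET  ok
CALL archive.scanf[p=/]
RET  [crozip_u, dasmi, nusmo, rapubi, trazen]

Answer: [crozip_u, dasmi, nusmo, rapubi, trazen]


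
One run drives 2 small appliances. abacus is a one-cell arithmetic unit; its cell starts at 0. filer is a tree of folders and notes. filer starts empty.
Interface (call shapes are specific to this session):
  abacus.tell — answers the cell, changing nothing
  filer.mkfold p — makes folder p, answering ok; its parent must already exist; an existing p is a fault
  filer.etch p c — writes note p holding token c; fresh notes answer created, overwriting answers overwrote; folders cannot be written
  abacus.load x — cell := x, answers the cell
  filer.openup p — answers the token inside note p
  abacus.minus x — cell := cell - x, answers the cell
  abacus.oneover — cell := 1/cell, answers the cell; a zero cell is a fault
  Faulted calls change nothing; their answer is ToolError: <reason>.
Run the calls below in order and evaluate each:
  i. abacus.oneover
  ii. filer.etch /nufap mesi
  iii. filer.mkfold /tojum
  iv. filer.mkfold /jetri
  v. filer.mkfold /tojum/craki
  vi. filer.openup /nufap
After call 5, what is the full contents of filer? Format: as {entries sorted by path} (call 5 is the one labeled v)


Answer: {jetri/, nufap=mesi, tojum/, tojum/craki/}

Derivation:
I invoke abacus.oneover(), which returns ToolError: reciprocal of zero.
Using filer.etch using p='/nufap', c='mesi', giving created.
Invoking filer.mkfold using p='/tojum', and observe ok.
I invoke filer.mkfold using p='/jetri', and get ok.
Using filer.mkfold using p='/tojum/craki', and see ok.
I use filer.openup using p='/nufap': mesi.


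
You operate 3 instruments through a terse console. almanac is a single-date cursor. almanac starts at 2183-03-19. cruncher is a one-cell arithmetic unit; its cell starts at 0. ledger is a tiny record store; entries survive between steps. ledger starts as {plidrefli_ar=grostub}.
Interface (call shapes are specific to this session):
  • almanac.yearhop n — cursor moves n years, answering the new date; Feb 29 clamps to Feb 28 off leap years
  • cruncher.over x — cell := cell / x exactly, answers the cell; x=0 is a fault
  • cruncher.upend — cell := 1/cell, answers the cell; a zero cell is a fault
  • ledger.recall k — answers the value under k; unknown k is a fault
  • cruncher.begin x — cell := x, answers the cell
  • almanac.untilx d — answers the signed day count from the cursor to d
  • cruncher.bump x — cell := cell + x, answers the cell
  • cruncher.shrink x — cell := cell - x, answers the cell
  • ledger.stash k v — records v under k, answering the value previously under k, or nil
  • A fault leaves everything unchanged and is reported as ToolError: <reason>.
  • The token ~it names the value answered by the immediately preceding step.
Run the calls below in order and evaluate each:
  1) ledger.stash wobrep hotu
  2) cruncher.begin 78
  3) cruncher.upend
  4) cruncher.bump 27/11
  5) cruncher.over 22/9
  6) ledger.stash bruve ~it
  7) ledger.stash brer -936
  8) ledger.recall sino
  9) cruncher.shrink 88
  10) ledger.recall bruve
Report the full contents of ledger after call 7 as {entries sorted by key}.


Answer: {brer=-936, bruve=6351/6292, plidrefli_ar=grostub, wobrep=hotu}

Derivation:
==> ledger.stash(k→wobrep, v→hotu)
<== nil
==> cruncher.begin(x→78)
<== 78
==> cruncher.upend()
<== 1/78
==> cruncher.bump(x→27/11)
<== 2117/858
==> cruncher.over(x→22/9)
<== 6351/6292
==> ledger.stash(k→bruve, v→~it)
<== nil
==> ledger.stash(k→brer, v→-936)
<== nil
==> ledger.recall(k→sino)
<== ToolError: no such key sino
==> cruncher.shrink(x→88)
<== -547345/6292
==> ledger.recall(k→bruve)
<== 6351/6292


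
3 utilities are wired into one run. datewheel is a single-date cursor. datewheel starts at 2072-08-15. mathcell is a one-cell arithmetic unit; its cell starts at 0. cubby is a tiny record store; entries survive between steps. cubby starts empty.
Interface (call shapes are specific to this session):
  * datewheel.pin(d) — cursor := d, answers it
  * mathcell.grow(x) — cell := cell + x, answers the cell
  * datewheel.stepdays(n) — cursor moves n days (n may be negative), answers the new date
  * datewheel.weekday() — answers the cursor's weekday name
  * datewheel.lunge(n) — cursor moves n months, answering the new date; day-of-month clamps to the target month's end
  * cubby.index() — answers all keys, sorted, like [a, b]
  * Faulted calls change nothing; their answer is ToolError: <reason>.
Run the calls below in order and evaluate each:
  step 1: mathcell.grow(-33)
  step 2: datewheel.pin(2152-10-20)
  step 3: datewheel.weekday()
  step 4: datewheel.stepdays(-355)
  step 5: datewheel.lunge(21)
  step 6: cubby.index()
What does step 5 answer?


Answer: 2153-07-31

Derivation:
% mathcell.grow -33
  -33
% datewheel.pin 2152-10-20
  2152-10-20
% datewheel.weekday
  Friday
% datewheel.stepdays -355
  2151-10-31
% datewheel.lunge 21
  2153-07-31
% cubby.index
  []


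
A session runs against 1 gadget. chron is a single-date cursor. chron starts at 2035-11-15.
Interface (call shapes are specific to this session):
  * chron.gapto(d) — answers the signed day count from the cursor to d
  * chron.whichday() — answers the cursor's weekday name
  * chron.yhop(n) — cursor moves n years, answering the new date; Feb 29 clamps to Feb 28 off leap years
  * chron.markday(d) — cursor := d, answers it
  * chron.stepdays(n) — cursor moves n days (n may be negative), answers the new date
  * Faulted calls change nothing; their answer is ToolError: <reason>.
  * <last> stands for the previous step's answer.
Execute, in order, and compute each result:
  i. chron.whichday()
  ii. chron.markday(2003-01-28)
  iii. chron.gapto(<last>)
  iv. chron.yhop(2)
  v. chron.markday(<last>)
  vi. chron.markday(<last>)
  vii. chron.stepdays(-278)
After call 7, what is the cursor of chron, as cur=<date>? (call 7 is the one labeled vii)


Answer: cur=2004-04-25

Derivation:
==> whichday()
<== Thursday
==> markday(2003-01-28)
<== 2003-01-28
==> gapto(<last>)
<== 0
==> yhop(2)
<== 2005-01-28
==> markday(<last>)
<== 2005-01-28
==> markday(<last>)
<== 2005-01-28
==> stepdays(-278)
<== 2004-04-25


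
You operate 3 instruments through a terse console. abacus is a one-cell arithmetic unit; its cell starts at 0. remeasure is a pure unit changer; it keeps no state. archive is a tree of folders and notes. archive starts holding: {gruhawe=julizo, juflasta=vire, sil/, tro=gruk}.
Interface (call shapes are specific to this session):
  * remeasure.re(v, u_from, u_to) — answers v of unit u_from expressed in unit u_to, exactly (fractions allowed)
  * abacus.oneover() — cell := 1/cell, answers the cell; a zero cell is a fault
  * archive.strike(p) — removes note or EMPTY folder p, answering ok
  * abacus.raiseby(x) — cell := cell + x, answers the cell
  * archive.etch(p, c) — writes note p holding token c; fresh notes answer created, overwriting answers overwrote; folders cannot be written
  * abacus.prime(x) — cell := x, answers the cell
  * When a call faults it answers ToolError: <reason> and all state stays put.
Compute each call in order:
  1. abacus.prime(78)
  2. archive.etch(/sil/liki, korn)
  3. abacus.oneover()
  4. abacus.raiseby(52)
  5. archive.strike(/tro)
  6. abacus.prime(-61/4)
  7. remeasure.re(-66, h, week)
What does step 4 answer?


Answer: 4057/78

Derivation:
// abacus.prime(x→78) ~> 78
// archive.etch(p→/sil/liki, c→korn) ~> created
// abacus.oneover() ~> 1/78
// abacus.raiseby(x→52) ~> 4057/78
// archive.strike(p→/tro) ~> ok
// abacus.prime(x→-61/4) ~> -61/4
// remeasure.re(v→-66, u_from→h, u_to→week) ~> -11/28
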